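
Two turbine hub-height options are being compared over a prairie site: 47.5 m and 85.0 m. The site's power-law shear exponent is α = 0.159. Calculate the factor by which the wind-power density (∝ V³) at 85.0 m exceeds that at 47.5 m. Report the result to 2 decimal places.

1.32

Speed ratio: V_B/V_A = (z_B/z_A)^α = (85.0/47.5)^0.159 = (1.7895)^0.159 = 1.09694
Power-density ratio: P_B/P_A = (V_B/V_A)³ = (1.09694)³ = 1.31993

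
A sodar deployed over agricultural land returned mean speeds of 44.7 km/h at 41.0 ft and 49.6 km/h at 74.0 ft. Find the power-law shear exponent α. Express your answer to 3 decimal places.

Power law: V₂/V₁ = (z₂/z₁)^α ⇒ α = ln(V₂/V₁) / ln(z₂/z₁)
α = ln(49.6/44.7) / ln(74.0/41.0) = ln(1.1096) / ln(1.8049)
  = 0.10402 / 0.59049 = 0.17615

α ≈ 0.176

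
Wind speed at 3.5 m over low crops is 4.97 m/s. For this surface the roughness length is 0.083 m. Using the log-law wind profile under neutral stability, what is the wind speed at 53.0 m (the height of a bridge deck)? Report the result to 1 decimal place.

Log law: V(z) ∝ ln(z/z₀), so V₂/V₁ = ln(z₂/z₀) / ln(z₁/z₀).
ln(53.0/0.083) = 6.4592, ln(3.5/0.083) = 3.7417
V₂ = 4.97 × 6.4592/3.7417 = 4.97 × 1.7263 = 8.5796 m/s

8.6 m/s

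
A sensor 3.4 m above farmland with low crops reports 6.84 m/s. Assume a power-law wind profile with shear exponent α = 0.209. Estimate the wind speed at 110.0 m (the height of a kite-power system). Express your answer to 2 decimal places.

Power-law profile: V₂ = V₁ · (z₂/z₁)^α
V₂ = 6.84 × (110.0/3.4)^0.209 = 6.84 × (32.3529)^0.209
    = 6.84 × 2.0681 = 14.1458 m/s

14.15 m/s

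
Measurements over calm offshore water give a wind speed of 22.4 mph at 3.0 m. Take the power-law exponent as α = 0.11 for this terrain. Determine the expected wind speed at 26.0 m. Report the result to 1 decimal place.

Power-law profile: V₂ = V₁ · (z₂/z₁)^α
V₂ = 22.4 × (26.0/3.0)^0.11 = 22.4 × (8.6667)^0.11
    = 22.4 × 1.2681 = 28.4061 mph

28.4 mph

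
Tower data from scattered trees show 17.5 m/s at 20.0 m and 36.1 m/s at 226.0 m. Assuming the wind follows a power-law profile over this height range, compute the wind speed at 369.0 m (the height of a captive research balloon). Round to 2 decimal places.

41.79 m/s

First find α: α = ln(V₂/V₁)/ln(z₂/z₁) = ln(36.1/17.5)/ln(226.0/20.0) = 0.72409/2.42480 = 0.2986
Extrapolate from 226.0 m to 369.0 m: V₃ = 36.1 × (369.0/226.0)^0.2986 = 36.1 × 1.1577 = 41.7916 m/s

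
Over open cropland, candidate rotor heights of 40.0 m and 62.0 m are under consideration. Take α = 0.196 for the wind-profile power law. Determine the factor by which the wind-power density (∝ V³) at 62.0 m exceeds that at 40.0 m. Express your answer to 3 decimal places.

Speed ratio: V_B/V_A = (z_B/z_A)^α = (62.0/40.0)^0.196 = (1.5500)^0.196 = 1.08970
Power-density ratio: P_B/P_A = (V_B/V_A)³ = (1.08970)³ = 1.29394

1.294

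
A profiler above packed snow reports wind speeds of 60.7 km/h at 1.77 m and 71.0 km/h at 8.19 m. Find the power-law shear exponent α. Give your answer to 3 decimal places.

α ≈ 0.102

Power law: V₂/V₁ = (z₂/z₁)^α ⇒ α = ln(V₂/V₁) / ln(z₂/z₁)
α = ln(71.0/60.7) / ln(8.19/1.77) = ln(1.1697) / ln(4.6271)
  = 0.15674 / 1.53193 = 0.10231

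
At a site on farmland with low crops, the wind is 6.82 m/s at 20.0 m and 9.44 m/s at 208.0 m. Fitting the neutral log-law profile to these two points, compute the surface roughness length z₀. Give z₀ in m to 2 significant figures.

z₀ ≈ 0.045 m

Log law: V(z) ∝ ln(z/z₀). With r = V₁/V₂ = 6.82/9.44 = 0.72246,
r · ln(z₂/z₀) = ln(z₁/z₀) ⇒ ln z₀ = (ln z₁ − r·ln z₂)/(1 − r)
ln z₀ = (2.99573 − 0.72246×5.33754) / 0.27754 = -3.1001
z₀ = exp(-3.1001) = 0.04504 m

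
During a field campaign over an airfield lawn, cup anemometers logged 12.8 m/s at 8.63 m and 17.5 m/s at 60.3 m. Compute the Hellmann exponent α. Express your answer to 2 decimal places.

Power law: V₂/V₁ = (z₂/z₁)^α ⇒ α = ln(V₂/V₁) / ln(z₂/z₁)
α = ln(17.5/12.8) / ln(60.3/8.63) = ln(1.3672) / ln(6.9873)
  = 0.31276 / 1.94409 = 0.16088

α ≈ 0.16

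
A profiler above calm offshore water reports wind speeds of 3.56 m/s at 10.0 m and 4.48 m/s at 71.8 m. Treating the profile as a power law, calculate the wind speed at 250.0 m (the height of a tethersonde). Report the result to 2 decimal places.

5.18 m/s

First find α: α = ln(V₂/V₁)/ln(z₂/z₁) = ln(4.48/3.56)/ln(71.8/10.0) = 0.22986/1.97130 = 0.1166
Extrapolate from 71.8 m to 250.0 m: V₃ = 4.48 × (250.0/71.8)^0.1166 = 4.48 × 1.1566 = 5.1815 m/s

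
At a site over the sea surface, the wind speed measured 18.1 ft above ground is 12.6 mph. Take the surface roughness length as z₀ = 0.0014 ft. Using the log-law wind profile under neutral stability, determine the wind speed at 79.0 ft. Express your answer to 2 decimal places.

14.56 mph

Log law: V(z) ∝ ln(z/z₀), so V₂/V₁ = ln(z₂/z₀) / ln(z₁/z₀).
ln(79.0/0.0014) = 10.9407, ln(18.1/0.0014) = 9.4672
V₂ = 12.6 × 10.9407/9.4672 = 12.6 × 1.1556 = 14.5611 mph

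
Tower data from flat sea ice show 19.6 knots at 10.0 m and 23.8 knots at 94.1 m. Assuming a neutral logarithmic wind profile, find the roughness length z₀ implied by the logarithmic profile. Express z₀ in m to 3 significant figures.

z₀ ≈ 0.000286 m

Log law: V(z) ∝ ln(z/z₀). With r = V₁/V₂ = 19.6/23.8 = 0.82353,
r · ln(z₂/z₀) = ln(z₁/z₀) ⇒ ln z₀ = (ln z₁ − r·ln z₂)/(1 − r)
ln z₀ = (2.30259 − 0.82353×4.54436) / 0.17647 = -8.1590
z₀ = exp(-8.1590) = 0.0002861 m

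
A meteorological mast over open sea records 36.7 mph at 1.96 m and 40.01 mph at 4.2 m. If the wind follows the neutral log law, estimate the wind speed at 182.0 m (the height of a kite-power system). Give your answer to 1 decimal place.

56.4 mph

Log law: V ∝ ln(z/z₀). From the pair, with r = V₁/V₂ = 0.91727,
ln z₀ = (ln z₁ − r·ln z₂)/(1 − r) = (0.6729 − 0.91727×1.4351)/0.08273 = -7.7774 → z₀ = 0.0004191 m
V₃ = V₁ · ln(z₃/z₀)/ln(z₁/z₀) = 36.7 × 12.9814/8.4503 = 56.3786 mph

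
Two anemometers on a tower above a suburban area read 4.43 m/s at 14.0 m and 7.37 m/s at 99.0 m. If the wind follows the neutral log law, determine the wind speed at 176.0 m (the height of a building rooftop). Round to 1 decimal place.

8.2 m/s

Log law: V ∝ ln(z/z₀). From the pair, with r = V₁/V₂ = 0.60109,
ln z₀ = (ln z₁ − r·ln z₂)/(1 − r) = (2.6391 − 0.60109×4.5951)/0.39891 = -0.3083 → z₀ = 0.7347 m
V₃ = V₁ · ln(z₃/z₀)/ln(z₁/z₀) = 4.43 × 5.4788/2.9474 = 8.2348 m/s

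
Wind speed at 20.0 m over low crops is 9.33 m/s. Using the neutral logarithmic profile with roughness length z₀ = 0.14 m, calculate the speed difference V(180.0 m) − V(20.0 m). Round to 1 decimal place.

Log law: V₂ = V₁ · ln(z₂/z₀)/ln(z₁/z₀) = 9.33 × 7.1591/4.9618 = 13.4615 m/s
ΔV = 13.4615 − 9.33 = 4.1315 m/s

4.1 m/s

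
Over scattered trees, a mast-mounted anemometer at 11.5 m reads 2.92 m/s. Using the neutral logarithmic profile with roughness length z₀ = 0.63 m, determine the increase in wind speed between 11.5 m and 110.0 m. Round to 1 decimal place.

Log law: V₂ = V₁ · ln(z₂/z₀)/ln(z₁/z₀) = 2.92 × 5.1625/2.9044 = 5.1903 m/s
ΔV = 5.1903 − 2.92 = 2.2703 m/s

2.3 m/s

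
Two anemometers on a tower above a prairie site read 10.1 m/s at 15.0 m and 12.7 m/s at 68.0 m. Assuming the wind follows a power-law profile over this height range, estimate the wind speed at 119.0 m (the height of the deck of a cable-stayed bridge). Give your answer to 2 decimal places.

13.82 m/s

First find α: α = ln(V₂/V₁)/ln(z₂/z₁) = ln(12.7/10.1)/ln(68.0/15.0) = 0.22907/1.51146 = 0.1516
Extrapolate from 68.0 m to 119.0 m: V₃ = 12.7 × (119.0/68.0)^0.1516 = 12.7 × 1.0885 = 13.8241 m/s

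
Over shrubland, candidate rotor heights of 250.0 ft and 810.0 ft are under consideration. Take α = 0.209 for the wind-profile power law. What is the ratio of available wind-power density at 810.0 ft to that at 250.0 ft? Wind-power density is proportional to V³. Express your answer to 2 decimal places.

2.09

Speed ratio: V_B/V_A = (z_B/z_A)^α = (810.0/250.0)^0.209 = (3.2400)^0.209 = 1.27851
Power-density ratio: P_B/P_A = (V_B/V_A)³ = (1.27851)³ = 2.08983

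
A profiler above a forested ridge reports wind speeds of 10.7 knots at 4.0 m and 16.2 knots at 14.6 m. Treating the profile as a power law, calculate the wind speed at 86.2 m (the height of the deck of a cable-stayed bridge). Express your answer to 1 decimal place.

First find α: α = ln(V₂/V₁)/ln(z₂/z₁) = ln(16.2/10.7)/ln(14.6/4.0) = 0.41477/1.29473 = 0.3204
Extrapolate from 14.6 m to 86.2 m: V₃ = 16.2 × (86.2/14.6)^0.3204 = 16.2 × 1.7662 = 28.6125 knots

28.6 knots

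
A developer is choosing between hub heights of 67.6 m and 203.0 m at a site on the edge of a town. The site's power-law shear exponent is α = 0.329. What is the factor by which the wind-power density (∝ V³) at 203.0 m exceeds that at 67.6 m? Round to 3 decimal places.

2.960

Speed ratio: V_B/V_A = (z_B/z_A)^α = (203.0/67.6)^0.329 = (3.0030)^0.329 = 1.43587
Power-density ratio: P_B/P_A = (V_B/V_A)³ = (1.43587)³ = 2.96034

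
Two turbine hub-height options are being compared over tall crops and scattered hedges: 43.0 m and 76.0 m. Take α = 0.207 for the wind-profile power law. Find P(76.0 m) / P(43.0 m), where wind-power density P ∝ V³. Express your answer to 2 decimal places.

1.42

Speed ratio: V_B/V_A = (z_B/z_A)^α = (76.0/43.0)^0.207 = (1.7674)^0.207 = 1.12512
Power-density ratio: P_B/P_A = (V_B/V_A)³ = (1.12512)³ = 1.42430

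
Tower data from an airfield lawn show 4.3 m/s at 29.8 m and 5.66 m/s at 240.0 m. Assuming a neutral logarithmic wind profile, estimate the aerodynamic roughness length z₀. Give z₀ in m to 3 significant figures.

Log law: V(z) ∝ ln(z/z₀). With r = V₁/V₂ = 4.3/5.66 = 0.75972,
r · ln(z₂/z₀) = ln(z₁/z₀) ⇒ ln z₀ = (ln z₁ − r·ln z₂)/(1 − r)
ln z₀ = (3.39451 − 0.75972×5.48064) / 0.24028 = -3.2013
z₀ = exp(-3.2013) = 0.04071 m

z₀ ≈ 0.0407 m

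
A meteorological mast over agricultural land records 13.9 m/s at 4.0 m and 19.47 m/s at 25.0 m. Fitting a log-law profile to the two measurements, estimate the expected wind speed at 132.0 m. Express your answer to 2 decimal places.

24.53 m/s

Log law: V ∝ ln(z/z₀). From the pair, with r = V₁/V₂ = 0.71392,
ln z₀ = (ln z₁ − r·ln z₂)/(1 − r) = (1.3863 − 0.71392×3.2189)/0.28608 = -3.1869 → z₀ = 0.04130 m
V₃ = V₁ · ln(z₃/z₀)/ln(z₁/z₀) = 13.9 × 8.0697/4.5732 = 24.5274 m/s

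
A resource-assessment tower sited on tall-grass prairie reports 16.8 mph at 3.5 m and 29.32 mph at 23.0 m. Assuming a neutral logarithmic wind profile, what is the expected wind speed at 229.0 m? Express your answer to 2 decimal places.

Log law: V ∝ ln(z/z₀). From the pair, with r = V₁/V₂ = 0.57299,
ln z₀ = (ln z₁ − r·ln z₂)/(1 − r) = (1.2528 − 0.57299×3.1355)/0.42701 = -1.2736 → z₀ = 0.2798 m
V₃ = V₁ · ln(z₃/z₀)/ln(z₁/z₀) = 16.8 × 6.7073/2.5263 = 44.6030 mph

44.60 mph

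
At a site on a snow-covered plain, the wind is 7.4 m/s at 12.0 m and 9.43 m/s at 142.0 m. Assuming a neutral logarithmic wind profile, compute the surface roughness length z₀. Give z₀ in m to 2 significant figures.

z₀ ≈ 0.0015 m

Log law: V(z) ∝ ln(z/z₀). With r = V₁/V₂ = 7.4/9.43 = 0.78473,
r · ln(z₂/z₀) = ln(z₁/z₀) ⇒ ln z₀ = (ln z₁ − r·ln z₂)/(1 − r)
ln z₀ = (2.48491 − 0.78473×4.95583) / 0.21527 = -6.5224
z₀ = exp(-6.5224) = 0.001470 m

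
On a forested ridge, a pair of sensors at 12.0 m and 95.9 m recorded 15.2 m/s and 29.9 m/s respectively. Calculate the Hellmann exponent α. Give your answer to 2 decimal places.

α ≈ 0.33

Power law: V₂/V₁ = (z₂/z₁)^α ⇒ α = ln(V₂/V₁) / ln(z₂/z₁)
α = ln(29.9/15.2) / ln(95.9/12.0) = ln(1.9671) / ln(7.9917)
  = 0.67656 / 2.07840 = 0.32552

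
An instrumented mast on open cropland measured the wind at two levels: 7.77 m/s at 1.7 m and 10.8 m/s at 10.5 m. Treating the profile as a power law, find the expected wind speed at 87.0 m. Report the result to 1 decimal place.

15.8 m/s

First find α: α = ln(V₂/V₁)/ln(z₂/z₁) = ln(10.8/7.77)/ln(10.5/1.7) = 0.32928/1.82075 = 0.1808
Extrapolate from 10.5 m to 87.0 m: V₃ = 10.8 × (87.0/10.5)^0.1808 = 10.8 × 1.4658 = 15.8307 m/s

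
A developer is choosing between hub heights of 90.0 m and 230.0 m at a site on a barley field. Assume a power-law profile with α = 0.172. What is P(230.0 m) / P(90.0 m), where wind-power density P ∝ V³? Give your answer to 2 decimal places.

1.62

Speed ratio: V_B/V_A = (z_B/z_A)^α = (230.0/90.0)^0.172 = (2.5556)^0.172 = 1.17513
Power-density ratio: P_B/P_A = (V_B/V_A)³ = (1.17513)³ = 1.62279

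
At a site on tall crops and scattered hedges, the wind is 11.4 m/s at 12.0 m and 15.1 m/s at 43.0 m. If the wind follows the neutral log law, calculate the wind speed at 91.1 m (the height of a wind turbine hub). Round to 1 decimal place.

17.3 m/s

Log law: V ∝ ln(z/z₀). From the pair, with r = V₁/V₂ = 0.75497,
ln z₀ = (ln z₁ − r·ln z₂)/(1 − r) = (2.4849 − 0.75497×3.7612)/0.24503 = -1.4475 → z₀ = 0.2352 m
V₃ = V₁ · ln(z₃/z₀)/ln(z₁/z₀) = 11.4 × 5.9594/3.9324 = 17.2765 m/s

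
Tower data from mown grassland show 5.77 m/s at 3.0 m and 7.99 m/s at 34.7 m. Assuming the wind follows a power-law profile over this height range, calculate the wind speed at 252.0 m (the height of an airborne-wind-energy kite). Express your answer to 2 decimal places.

10.40 m/s

First find α: α = ln(V₂/V₁)/ln(z₂/z₁) = ln(7.99/5.77)/ln(34.7/3.0) = 0.32552/2.44813 = 0.1330
Extrapolate from 34.7 m to 252.0 m: V₃ = 7.99 × (252.0/34.7)^0.1330 = 7.99 × 1.3016 = 10.4002 m/s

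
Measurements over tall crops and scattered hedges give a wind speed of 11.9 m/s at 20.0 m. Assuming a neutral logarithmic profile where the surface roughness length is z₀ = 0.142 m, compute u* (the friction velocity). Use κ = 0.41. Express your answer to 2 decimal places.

u* ≈ 0.99 m/s

Log law: V(z) = (u*/κ) · ln(z/z₀) ⇒ u* = κ · V / ln(z/z₀)
u* = 0.41 × 11.9 / ln(20.0/0.142) = 0.41 × 11.9 / 4.9477
   = 4.8790 / 4.9477 = 0.9861 m/s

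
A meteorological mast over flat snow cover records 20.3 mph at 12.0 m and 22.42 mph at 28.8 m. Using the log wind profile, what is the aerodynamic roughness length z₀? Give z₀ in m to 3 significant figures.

z₀ ≈ 0.00274 m

Log law: V(z) ∝ ln(z/z₀). With r = V₁/V₂ = 20.3/22.42 = 0.90544,
r · ln(z₂/z₀) = ln(z₁/z₀) ⇒ ln z₀ = (ln z₁ − r·ln z₂)/(1 − r)
ln z₀ = (2.48491 − 0.90544×3.36038) / 0.09456 = -5.8981
z₀ = exp(-5.8981) = 0.002745 m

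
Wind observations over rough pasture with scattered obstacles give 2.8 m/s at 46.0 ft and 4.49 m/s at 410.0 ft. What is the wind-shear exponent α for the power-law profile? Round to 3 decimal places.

α ≈ 0.216

Power law: V₂/V₁ = (z₂/z₁)^α ⇒ α = ln(V₂/V₁) / ln(z₂/z₁)
α = ln(4.49/2.8) / ln(410.0/46.0) = ln(1.6036) / ln(8.9130)
  = 0.47223 / 2.18752 = 0.21588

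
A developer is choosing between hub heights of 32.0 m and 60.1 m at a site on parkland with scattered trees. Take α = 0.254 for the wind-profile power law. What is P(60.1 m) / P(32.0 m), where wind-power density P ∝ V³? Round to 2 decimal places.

Speed ratio: V_B/V_A = (z_B/z_A)^α = (60.1/32.0)^0.254 = (1.8781)^0.254 = 1.17362
Power-density ratio: P_B/P_A = (V_B/V_A)³ = (1.17362)³ = 1.61651

1.62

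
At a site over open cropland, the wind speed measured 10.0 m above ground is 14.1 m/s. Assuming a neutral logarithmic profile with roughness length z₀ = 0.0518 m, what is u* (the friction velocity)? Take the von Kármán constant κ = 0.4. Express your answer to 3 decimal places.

Log law: V(z) = (u*/κ) · ln(z/z₀) ⇒ u* = κ · V / ln(z/z₀)
u* = 0.4 × 14.1 / ln(10.0/0.0518) = 0.4 × 14.1 / 5.2630
   = 5.6400 / 5.2630 = 1.0716 m/s

u* ≈ 1.072 m/s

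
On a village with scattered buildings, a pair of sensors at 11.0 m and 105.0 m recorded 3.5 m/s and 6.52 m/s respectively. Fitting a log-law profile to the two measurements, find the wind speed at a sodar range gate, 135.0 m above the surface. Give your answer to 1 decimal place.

Log law: V ∝ ln(z/z₀). From the pair, with r = V₁/V₂ = 0.53681,
ln z₀ = (ln z₁ − r·ln z₂)/(1 − r) = (2.3979 − 0.53681×4.6540)/0.46319 = -0.2167 → z₀ = 0.8051 m
V₃ = V₁ · ln(z₃/z₀)/ln(z₁/z₀) = 3.5 × 5.1220/2.6146 = 6.8564 m/s

6.9 m/s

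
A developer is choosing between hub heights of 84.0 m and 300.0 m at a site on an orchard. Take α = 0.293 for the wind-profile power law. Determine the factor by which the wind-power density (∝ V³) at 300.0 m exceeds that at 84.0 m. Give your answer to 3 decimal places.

3.062

Speed ratio: V_B/V_A = (z_B/z_A)^α = (300.0/84.0)^0.293 = (3.5714)^0.293 = 1.45205
Power-density ratio: P_B/P_A = (V_B/V_A)³ = (1.45205)³ = 3.06160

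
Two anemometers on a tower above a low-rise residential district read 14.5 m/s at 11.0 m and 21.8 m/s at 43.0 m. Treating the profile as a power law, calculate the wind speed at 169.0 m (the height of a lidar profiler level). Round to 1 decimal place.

First find α: α = ln(V₂/V₁)/ln(z₂/z₁) = ln(21.8/14.5)/ln(43.0/11.0) = 0.40776/1.36330 = 0.2991
Extrapolate from 43.0 m to 169.0 m: V₃ = 21.8 × (169.0/43.0)^0.2991 = 21.8 × 1.5059 = 32.8281 m/s

32.8 m/s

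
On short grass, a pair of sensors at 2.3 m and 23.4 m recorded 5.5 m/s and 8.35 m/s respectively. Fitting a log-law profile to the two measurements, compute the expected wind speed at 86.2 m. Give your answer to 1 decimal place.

Log law: V ∝ ln(z/z₀). From the pair, with r = V₁/V₂ = 0.65868,
ln z₀ = (ln z₁ − r·ln z₂)/(1 − r) = (0.8329 − 0.65868×3.1527)/0.34132 = -3.6439 → z₀ = 0.02615 m
V₃ = V₁ · ln(z₃/z₀)/ln(z₁/z₀) = 5.5 × 8.1006/4.4769 = 9.9519 m/s

10.0 m/s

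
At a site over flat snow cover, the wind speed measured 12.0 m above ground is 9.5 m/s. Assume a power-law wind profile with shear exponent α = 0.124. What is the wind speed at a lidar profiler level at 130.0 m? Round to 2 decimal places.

Power-law profile: V₂ = V₁ · (z₂/z₁)^α
V₂ = 9.5 × (130.0/12.0)^0.124 = 9.5 × (10.8333)^0.124
    = 9.5 × 1.3437 = 12.7654 m/s

12.77 m/s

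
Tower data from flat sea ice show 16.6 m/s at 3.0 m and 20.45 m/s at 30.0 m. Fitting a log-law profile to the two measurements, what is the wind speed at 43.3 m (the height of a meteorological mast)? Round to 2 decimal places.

21.06 m/s

Log law: V ∝ ln(z/z₀). From the pair, with r = V₁/V₂ = 0.81174,
ln z₀ = (ln z₁ − r·ln z₂)/(1 − r) = (1.0986 − 0.81174×3.4012)/0.18826 = -8.8294 → z₀ = 0.0001464 m
V₃ = V₁ · ln(z₃/z₀)/ln(z₁/z₀) = 16.6 × 12.5976/9.9280 = 21.0636 m/s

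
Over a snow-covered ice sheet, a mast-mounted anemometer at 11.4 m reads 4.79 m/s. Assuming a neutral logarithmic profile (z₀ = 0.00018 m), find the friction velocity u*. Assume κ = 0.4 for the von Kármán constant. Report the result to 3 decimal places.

Log law: V(z) = (u*/κ) · ln(z/z₀) ⇒ u* = κ · V / ln(z/z₀)
u* = 0.4 × 4.79 / ln(11.4/0.00018) = 0.4 × 4.79 / 11.0562
   = 1.9160 / 11.0562 = 0.1733 m/s

u* ≈ 0.173 m/s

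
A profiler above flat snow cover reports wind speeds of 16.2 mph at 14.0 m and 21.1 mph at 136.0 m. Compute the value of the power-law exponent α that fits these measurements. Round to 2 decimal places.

Power law: V₂/V₁ = (z₂/z₁)^α ⇒ α = ln(V₂/V₁) / ln(z₂/z₁)
α = ln(21.1/16.2) / ln(136.0/14.0) = ln(1.3025) / ln(9.7143)
  = 0.26426 / 2.27360 = 0.11623

α ≈ 0.12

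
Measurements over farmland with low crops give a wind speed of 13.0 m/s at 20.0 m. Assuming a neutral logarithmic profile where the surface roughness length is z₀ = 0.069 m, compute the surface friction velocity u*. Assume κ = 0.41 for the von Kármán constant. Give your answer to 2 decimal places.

u* ≈ 0.94 m/s

Log law: V(z) = (u*/κ) · ln(z/z₀) ⇒ u* = κ · V / ln(z/z₀)
u* = 0.41 × 13.0 / ln(20.0/0.069) = 0.41 × 13.0 / 5.6694
   = 5.3300 / 5.6694 = 0.9401 m/s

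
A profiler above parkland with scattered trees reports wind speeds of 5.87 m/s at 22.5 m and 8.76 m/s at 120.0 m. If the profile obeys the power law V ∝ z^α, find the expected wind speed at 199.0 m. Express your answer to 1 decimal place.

First find α: α = ln(V₂/V₁)/ln(z₂/z₁) = ln(8.76/5.87)/ln(120.0/22.5) = 0.40034/1.67398 = 0.2392
Extrapolate from 120.0 m to 199.0 m: V₃ = 8.76 × (199.0/120.0)^0.2392 = 8.76 × 1.1286 = 9.8864 m/s

9.9 m/s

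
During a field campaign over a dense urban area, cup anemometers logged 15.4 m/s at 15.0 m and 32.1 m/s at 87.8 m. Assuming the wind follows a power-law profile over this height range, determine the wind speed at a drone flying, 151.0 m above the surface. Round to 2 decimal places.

First find α: α = ln(V₂/V₁)/ln(z₂/z₁) = ln(32.1/15.4)/ln(87.8/15.0) = 0.73449/1.76701 = 0.4157
Extrapolate from 87.8 m to 151.0 m: V₃ = 32.1 × (151.0/87.8)^0.4157 = 32.1 × 1.2528 = 40.2149 m/s

40.21 m/s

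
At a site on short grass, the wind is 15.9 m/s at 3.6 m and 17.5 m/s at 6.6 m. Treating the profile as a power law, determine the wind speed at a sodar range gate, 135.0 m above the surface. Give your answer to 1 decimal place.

28.2 m/s

First find α: α = ln(V₂/V₁)/ln(z₂/z₁) = ln(17.5/15.9)/ln(6.6/3.6) = 0.09588/0.60614 = 0.1582
Extrapolate from 6.6 m to 135.0 m: V₃ = 17.5 × (135.0/6.6)^0.1582 = 17.5 × 1.6119 = 28.2089 m/s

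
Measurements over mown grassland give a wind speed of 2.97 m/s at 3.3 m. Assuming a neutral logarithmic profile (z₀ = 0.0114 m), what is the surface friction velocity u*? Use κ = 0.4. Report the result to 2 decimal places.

Log law: V(z) = (u*/κ) · ln(z/z₀) ⇒ u* = κ · V / ln(z/z₀)
u* = 0.4 × 2.97 / ln(3.3/0.0114) = 0.4 × 2.97 / 5.6681
   = 1.1880 / 5.6681 = 0.2096 m/s

u* ≈ 0.21 m/s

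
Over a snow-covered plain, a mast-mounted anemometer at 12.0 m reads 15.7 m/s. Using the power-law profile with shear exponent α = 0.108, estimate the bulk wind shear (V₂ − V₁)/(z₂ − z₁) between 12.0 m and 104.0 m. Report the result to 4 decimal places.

0.0448 m/s/m

Power law: V₂ = V₁ · (z₂/z₁)^α = 15.7 × (8.6667)^0.108 = 19.8238 m/s
ΔV/Δz = (19.8238 − 15.7)/(104.0 − 12.0) = 4.1238/92.0000 = 0.04482 m/s/m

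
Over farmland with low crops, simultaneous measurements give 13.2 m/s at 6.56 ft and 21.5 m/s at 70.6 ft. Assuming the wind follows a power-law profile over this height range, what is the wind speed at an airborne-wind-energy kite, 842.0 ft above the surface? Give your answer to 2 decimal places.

35.77 m/s

First find α: α = ln(V₂/V₁)/ln(z₂/z₁) = ln(21.5/13.2)/ln(70.6/6.56) = 0.48784/2.37604 = 0.2053
Extrapolate from 70.6 ft to 842.0 ft: V₃ = 21.5 × (842.0/70.6)^0.2053 = 21.5 × 1.6635 = 35.7653 m/s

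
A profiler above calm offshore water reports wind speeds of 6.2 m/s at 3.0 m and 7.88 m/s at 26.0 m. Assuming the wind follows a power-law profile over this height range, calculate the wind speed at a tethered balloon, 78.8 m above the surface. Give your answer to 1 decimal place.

8.9 m/s

First find α: α = ln(V₂/V₁)/ln(z₂/z₁) = ln(7.88/6.2)/ln(26.0/3.0) = 0.23978/2.15948 = 0.1110
Extrapolate from 26.0 m to 78.8 m: V₃ = 7.88 × (78.8/26.0)^0.1110 = 7.88 × 1.1310 = 8.9124 m/s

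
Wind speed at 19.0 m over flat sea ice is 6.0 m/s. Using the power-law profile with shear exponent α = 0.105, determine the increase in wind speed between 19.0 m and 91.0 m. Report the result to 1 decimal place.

1.1 m/s

Power law: V₂ = V₁ · (z₂/z₁)^α = 6.0 × (4.7895)^0.105 = 7.0726 m/s
ΔV = 7.0726 − 6.0 = 1.0726 m/s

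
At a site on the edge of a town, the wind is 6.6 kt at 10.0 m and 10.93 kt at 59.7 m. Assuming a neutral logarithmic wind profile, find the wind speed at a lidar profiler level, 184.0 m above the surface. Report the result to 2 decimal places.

13.66 kt

Log law: V ∝ ln(z/z₀). From the pair, with r = V₁/V₂ = 0.60384,
ln z₀ = (ln z₁ − r·ln z₂)/(1 − r) = (2.3026 − 0.60384×4.0893)/0.39616 = -0.4209 → z₀ = 0.6565 m
V₃ = V₁ · ln(z₃/z₀)/ln(z₁/z₀) = 6.6 × 5.6358/2.7234 = 13.6578 kt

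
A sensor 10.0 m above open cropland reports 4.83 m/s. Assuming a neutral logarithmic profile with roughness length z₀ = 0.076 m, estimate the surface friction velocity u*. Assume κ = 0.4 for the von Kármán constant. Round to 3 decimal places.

u* ≈ 0.396 m/s

Log law: V(z) = (u*/κ) · ln(z/z₀) ⇒ u* = κ · V / ln(z/z₀)
u* = 0.4 × 4.83 / ln(10.0/0.076) = 0.4 × 4.83 / 4.8796
   = 1.9320 / 4.8796 = 0.3959 m/s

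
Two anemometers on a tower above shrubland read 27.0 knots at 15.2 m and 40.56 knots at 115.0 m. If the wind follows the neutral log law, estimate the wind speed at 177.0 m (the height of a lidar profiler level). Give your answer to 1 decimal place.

43.4 knots

Log law: V ∝ ln(z/z₀). From the pair, with r = V₁/V₂ = 0.66568,
ln z₀ = (ln z₁ − r·ln z₂)/(1 − r) = (2.7213 − 0.66568×4.7449)/0.33432 = -1.3081 → z₀ = 0.2703 m
V₃ = V₁ · ln(z₃/z₀)/ln(z₁/z₀) = 27.0 × 6.4842/4.0294 = 43.4495 knots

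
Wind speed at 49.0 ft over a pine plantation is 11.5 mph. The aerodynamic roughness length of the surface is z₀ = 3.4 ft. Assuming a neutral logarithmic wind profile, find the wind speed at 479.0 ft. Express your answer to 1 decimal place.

21.3 mph

Log law: V(z) ∝ ln(z/z₀), so V₂/V₁ = ln(z₂/z₀) / ln(z₁/z₀).
ln(479.0/3.4) = 4.9479, ln(49.0/3.4) = 2.6680
V₂ = 11.5 × 4.9479/2.6680 = 11.5 × 1.8545 = 21.3269 mph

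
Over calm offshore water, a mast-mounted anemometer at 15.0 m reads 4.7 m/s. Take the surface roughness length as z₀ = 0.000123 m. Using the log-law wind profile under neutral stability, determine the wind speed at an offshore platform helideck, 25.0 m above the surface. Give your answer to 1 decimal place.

4.9 m/s

Log law: V(z) ∝ ln(z/z₀), so V₂/V₁ = ln(z₂/z₀) / ln(z₁/z₀).
ln(25.0/0.000123) = 12.2222, ln(15.0/0.000123) = 11.7114
V₂ = 4.7 × 12.2222/11.7114 = 4.7 × 1.0436 = 4.9050 m/s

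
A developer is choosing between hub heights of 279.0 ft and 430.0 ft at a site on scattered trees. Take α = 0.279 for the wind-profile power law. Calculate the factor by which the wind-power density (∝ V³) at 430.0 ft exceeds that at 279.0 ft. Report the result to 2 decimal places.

Speed ratio: V_B/V_A = (z_B/z_A)^α = (430.0/279.0)^0.279 = (1.5412)^0.279 = 1.12827
Power-density ratio: P_B/P_A = (V_B/V_A)³ = (1.12827)³ = 1.43629

1.44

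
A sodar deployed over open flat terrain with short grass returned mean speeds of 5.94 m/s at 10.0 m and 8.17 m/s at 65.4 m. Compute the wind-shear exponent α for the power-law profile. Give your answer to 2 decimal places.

Power law: V₂/V₁ = (z₂/z₁)^α ⇒ α = ln(V₂/V₁) / ln(z₂/z₁)
α = ln(8.17/5.94) / ln(65.4/10.0) = ln(1.3754) / ln(6.5400)
  = 0.31876 / 1.87794 = 0.16974

α ≈ 0.17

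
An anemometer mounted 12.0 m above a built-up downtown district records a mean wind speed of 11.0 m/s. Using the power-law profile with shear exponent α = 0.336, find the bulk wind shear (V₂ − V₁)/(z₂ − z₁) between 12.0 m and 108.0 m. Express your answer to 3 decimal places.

0.125 m/s/m

Power law: V₂ = V₁ · (z₂/z₁)^α = 11.0 × (9.0000)^0.336 = 23.0154 m/s
ΔV/Δz = (23.0154 − 11.0)/(108.0 − 12.0) = 12.0154/96.0000 = 0.12516 m/s/m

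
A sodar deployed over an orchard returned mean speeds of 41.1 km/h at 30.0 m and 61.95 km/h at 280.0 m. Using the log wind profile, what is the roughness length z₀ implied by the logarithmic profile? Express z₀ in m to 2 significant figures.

z₀ ≈ 0.37 m

Log law: V(z) ∝ ln(z/z₀). With r = V₁/V₂ = 41.1/61.95 = 0.66344,
r · ln(z₂/z₀) = ln(z₁/z₀) ⇒ ln z₀ = (ln z₁ − r·ln z₂)/(1 − r)
ln z₀ = (3.40120 − 0.66344×5.63479) / 0.33656 = -1.0017
z₀ = exp(-1.0017) = 0.3673 m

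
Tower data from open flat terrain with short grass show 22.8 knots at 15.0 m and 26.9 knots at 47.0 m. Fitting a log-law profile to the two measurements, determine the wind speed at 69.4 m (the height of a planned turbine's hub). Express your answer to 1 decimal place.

28.3 knots

Log law: V ∝ ln(z/z₀). From the pair, with r = V₁/V₂ = 0.84758,
ln z₀ = (ln z₁ − r·ln z₂)/(1 − r) = (2.7081 − 0.84758×3.8501)/0.15242 = -3.6431 → z₀ = 0.02617 m
V₃ = V₁ · ln(z₃/z₀)/ln(z₁/z₀) = 22.8 × 7.8830/6.3512 = 28.2991 knots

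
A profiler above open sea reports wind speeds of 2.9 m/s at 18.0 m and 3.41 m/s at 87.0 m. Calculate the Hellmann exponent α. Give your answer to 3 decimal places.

α ≈ 0.103

Power law: V₂/V₁ = (z₂/z₁)^α ⇒ α = ln(V₂/V₁) / ln(z₂/z₁)
α = ln(3.41/2.9) / ln(87.0/18.0) = ln(1.1759) / ln(4.8333)
  = 0.16200 / 1.57554 = 0.10282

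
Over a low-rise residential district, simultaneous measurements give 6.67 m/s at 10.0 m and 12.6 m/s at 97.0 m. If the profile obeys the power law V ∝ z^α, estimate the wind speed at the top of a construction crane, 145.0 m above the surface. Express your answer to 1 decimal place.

14.1 m/s

First find α: α = ln(V₂/V₁)/ln(z₂/z₁) = ln(12.6/6.67)/ln(97.0/10.0) = 0.63608/2.27213 = 0.2799
Extrapolate from 97.0 m to 145.0 m: V₃ = 12.6 × (145.0/97.0)^0.2799 = 12.6 × 1.1191 = 14.1010 m/s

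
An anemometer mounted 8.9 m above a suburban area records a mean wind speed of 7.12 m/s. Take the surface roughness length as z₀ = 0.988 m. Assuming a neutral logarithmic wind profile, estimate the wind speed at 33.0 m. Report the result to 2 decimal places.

11.36 m/s

Log law: V(z) ∝ ln(z/z₀), so V₂/V₁ = ln(z₂/z₀) / ln(z₁/z₀).
ln(33.0/0.988) = 3.5086, ln(8.9/0.988) = 2.1981
V₂ = 7.12 × 3.5086/2.1981 = 7.12 × 1.5962 = 11.3647 m/s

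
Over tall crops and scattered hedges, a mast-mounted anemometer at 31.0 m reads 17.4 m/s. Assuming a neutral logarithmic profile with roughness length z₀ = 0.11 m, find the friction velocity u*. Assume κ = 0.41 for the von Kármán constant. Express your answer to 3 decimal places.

u* ≈ 1.265 m/s

Log law: V(z) = (u*/κ) · ln(z/z₀) ⇒ u* = κ · V / ln(z/z₀)
u* = 0.41 × 17.4 / ln(31.0/0.11) = 0.41 × 17.4 / 5.6413
   = 7.1340 / 5.6413 = 1.2646 m/s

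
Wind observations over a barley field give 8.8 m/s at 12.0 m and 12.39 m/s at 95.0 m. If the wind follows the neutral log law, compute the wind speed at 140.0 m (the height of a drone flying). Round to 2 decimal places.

Log law: V ∝ ln(z/z₀). From the pair, with r = V₁/V₂ = 0.71025,
ln z₀ = (ln z₁ − r·ln z₂)/(1 − r) = (2.4849 − 0.71025×4.5539)/0.28975 = -2.5867 → z₀ = 0.07527 m
V₃ = V₁ · ln(z₃/z₀)/ln(z₁/z₀) = 8.8 × 7.5283/5.0716 = 13.0628 m/s

13.06 m/s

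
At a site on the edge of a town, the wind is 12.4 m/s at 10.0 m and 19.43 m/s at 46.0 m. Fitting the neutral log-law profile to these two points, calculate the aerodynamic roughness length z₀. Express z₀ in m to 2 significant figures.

Log law: V(z) ∝ ln(z/z₀). With r = V₁/V₂ = 12.4/19.43 = 0.63819,
r · ln(z₂/z₀) = ln(z₁/z₀) ⇒ ln z₀ = (ln z₁ − r·ln z₂)/(1 − r)
ln z₀ = (2.30259 − 0.63819×3.82864) / 0.36181 = -0.3892
z₀ = exp(-0.3892) = 0.6776 m

z₀ ≈ 0.68 m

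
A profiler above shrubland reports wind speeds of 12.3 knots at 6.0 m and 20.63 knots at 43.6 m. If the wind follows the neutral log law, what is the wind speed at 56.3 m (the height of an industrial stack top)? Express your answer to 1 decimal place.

21.7 knots

Log law: V ∝ ln(z/z₀). From the pair, with r = V₁/V₂ = 0.59622,
ln z₀ = (ln z₁ − r·ln z₂)/(1 − r) = (1.7918 − 0.59622×3.7751)/0.40378 = -1.1368 → z₀ = 0.3209 m
V₃ = V₁ · ln(z₃/z₀)/ln(z₁/z₀) = 12.3 × 5.1675/2.9285 = 21.7037 knots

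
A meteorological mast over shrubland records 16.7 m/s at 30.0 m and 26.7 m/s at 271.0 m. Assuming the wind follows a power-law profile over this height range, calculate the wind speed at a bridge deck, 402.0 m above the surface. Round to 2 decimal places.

29.04 m/s

First find α: α = ln(V₂/V₁)/ln(z₂/z₁) = ln(26.7/16.7)/ln(271.0/30.0) = 0.46925/2.20092 = 0.2132
Extrapolate from 271.0 m to 402.0 m: V₃ = 26.7 × (402.0/271.0)^0.2132 = 26.7 × 1.0877 = 29.0419 m/s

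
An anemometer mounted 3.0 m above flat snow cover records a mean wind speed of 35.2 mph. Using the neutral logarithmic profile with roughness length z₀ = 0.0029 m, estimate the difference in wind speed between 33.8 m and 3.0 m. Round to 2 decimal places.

Log law: V₂ = V₁ · ln(z₂/z₀)/ln(z₁/z₀) = 35.2 × 9.3635/6.9417 = 47.4808 mph
ΔV = 47.4808 − 35.2 = 12.2808 mph

12.28 mph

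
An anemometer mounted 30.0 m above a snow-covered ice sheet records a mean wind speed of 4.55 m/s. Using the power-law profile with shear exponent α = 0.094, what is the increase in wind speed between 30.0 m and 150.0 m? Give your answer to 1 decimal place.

0.7 m/s

Power law: V₂ = V₁ · (z₂/z₁)^α = 4.55 × (5.0000)^0.094 = 5.2932 m/s
ΔV = 5.2932 − 4.55 = 0.7432 m/s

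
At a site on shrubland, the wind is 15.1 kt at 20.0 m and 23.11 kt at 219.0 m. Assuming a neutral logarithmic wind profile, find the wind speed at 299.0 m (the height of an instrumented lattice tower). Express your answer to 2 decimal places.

24.15 kt

Log law: V ∝ ln(z/z₀). From the pair, with r = V₁/V₂ = 0.65340,
ln z₀ = (ln z₁ − r·ln z₂)/(1 − r) = (2.9957 − 0.65340×5.3891)/0.34660 = -1.5161 → z₀ = 0.2196 m
V₃ = V₁ · ln(z₃/z₀)/ln(z₁/z₀) = 15.1 × 7.2165/4.5118 = 24.1521 kt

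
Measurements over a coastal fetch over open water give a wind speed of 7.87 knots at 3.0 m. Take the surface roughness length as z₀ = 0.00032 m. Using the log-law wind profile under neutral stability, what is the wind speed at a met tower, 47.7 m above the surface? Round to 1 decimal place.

10.3 knots

Log law: V(z) ∝ ln(z/z₀), so V₂/V₁ = ln(z₂/z₀) / ln(z₁/z₀).
ln(47.7/0.00032) = 11.9121, ln(3.0/0.00032) = 9.1458
V₂ = 7.87 × 11.9121/9.1458 = 7.87 × 1.3025 = 10.2504 knots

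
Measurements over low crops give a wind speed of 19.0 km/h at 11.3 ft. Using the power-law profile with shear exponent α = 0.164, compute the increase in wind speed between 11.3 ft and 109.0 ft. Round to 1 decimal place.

Power law: V₂ = V₁ · (z₂/z₁)^α = 19.0 × (9.6460)^0.164 = 27.5541 km/h
ΔV = 27.5541 − 19.0 = 8.5541 km/h

8.6 km/h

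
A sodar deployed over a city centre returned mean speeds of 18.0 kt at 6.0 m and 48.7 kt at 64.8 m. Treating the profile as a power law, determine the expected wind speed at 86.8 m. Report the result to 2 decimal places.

First find α: α = ln(V₂/V₁)/ln(z₂/z₁) = ln(48.7/18.0)/ln(64.8/6.0) = 0.99531/2.37955 = 0.4183
Extrapolate from 64.8 m to 86.8 m: V₃ = 48.7 × (86.8/64.8)^0.4183 = 48.7 × 1.1301 = 55.0335 kt

55.03 kt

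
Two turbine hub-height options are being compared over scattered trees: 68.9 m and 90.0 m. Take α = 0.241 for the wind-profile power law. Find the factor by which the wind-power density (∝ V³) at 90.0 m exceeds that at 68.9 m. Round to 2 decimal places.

1.21

Speed ratio: V_B/V_A = (z_B/z_A)^α = (90.0/68.9)^0.241 = (1.3062)^0.241 = 1.06650
Power-density ratio: P_B/P_A = (V_B/V_A)³ = (1.06650)³ = 1.21307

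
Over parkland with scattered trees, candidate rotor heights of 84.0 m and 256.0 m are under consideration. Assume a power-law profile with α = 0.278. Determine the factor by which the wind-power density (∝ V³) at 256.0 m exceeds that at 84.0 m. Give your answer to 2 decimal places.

2.53

Speed ratio: V_B/V_A = (z_B/z_A)^α = (256.0/84.0)^0.278 = (3.0476)^0.278 = 1.36314
Power-density ratio: P_B/P_A = (V_B/V_A)³ = (1.36314)³ = 2.53293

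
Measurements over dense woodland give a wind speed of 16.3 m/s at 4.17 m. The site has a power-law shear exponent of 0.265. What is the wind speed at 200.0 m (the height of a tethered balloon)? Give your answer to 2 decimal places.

Power-law profile: V₂ = V₁ · (z₂/z₁)^α
V₂ = 16.3 × (200.0/4.17)^0.265 = 16.3 × (47.9616)^0.265
    = 16.3 × 2.7889 = 45.4595 m/s

45.46 m/s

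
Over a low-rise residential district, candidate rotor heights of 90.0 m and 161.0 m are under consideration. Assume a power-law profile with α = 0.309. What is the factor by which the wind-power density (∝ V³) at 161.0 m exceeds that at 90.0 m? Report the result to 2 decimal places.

1.71

Speed ratio: V_B/V_A = (z_B/z_A)^α = (161.0/90.0)^0.309 = (1.7889)^0.309 = 1.19687
Power-density ratio: P_B/P_A = (V_B/V_A)³ = (1.19687)³ = 1.71453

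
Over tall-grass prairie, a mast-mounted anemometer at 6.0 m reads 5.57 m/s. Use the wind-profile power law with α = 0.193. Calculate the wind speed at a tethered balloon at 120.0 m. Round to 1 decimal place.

9.9 m/s

Power-law profile: V₂ = V₁ · (z₂/z₁)^α
V₂ = 5.57 × (120.0/6.0)^0.193 = 5.57 × (20.0000)^0.193
    = 5.57 × 1.7828 = 9.9301 m/s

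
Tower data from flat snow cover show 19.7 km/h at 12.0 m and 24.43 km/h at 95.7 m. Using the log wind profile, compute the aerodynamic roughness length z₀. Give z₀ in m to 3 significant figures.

Log law: V(z) ∝ ln(z/z₀). With r = V₁/V₂ = 19.7/24.43 = 0.80639,
r · ln(z₂/z₀) = ln(z₁/z₀) ⇒ ln z₀ = (ln z₁ − r·ln z₂)/(1 − r)
ln z₀ = (2.48491 − 0.80639×4.56122) / 0.19361 = -6.1627
z₀ = exp(-6.1627) = 0.002106 m

z₀ ≈ 0.00211 m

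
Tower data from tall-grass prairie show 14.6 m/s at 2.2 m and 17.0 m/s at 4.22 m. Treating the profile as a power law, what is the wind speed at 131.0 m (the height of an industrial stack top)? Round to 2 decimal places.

First find α: α = ln(V₂/V₁)/ln(z₂/z₁) = ln(17.0/14.6)/ln(4.22/2.2) = 0.15219/0.65138 = 0.2336
Extrapolate from 4.22 m to 131.0 m: V₃ = 17.0 × (131.0/4.22)^0.2336 = 17.0 × 2.2315 = 37.9349 m/s

37.93 m/s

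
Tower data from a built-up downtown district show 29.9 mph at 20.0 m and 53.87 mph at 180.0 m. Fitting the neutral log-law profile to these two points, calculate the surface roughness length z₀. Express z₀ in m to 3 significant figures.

z₀ ≈ 1.29 m

Log law: V(z) ∝ ln(z/z₀). With r = V₁/V₂ = 29.9/53.87 = 0.55504,
r · ln(z₂/z₀) = ln(z₁/z₀) ⇒ ln z₀ = (ln z₁ − r·ln z₂)/(1 − r)
ln z₀ = (2.99573 − 0.55504×5.19296) / 0.44496 = 0.2549
z₀ = exp(0.2549) = 1.290 m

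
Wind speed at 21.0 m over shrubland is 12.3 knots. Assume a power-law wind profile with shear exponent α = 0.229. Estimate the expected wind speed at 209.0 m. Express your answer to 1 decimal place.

Power-law profile: V₂ = V₁ · (z₂/z₁)^α
V₂ = 12.3 × (209.0/21.0)^0.229 = 12.3 × (9.9524)^0.229
    = 12.3 × 1.6925 = 20.8176 knots

20.8 knots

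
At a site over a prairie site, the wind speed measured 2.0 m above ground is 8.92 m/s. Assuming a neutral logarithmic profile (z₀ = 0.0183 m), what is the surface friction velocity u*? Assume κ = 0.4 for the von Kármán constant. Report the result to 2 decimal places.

u* ≈ 0.76 m/s

Log law: V(z) = (u*/κ) · ln(z/z₀) ⇒ u* = κ · V / ln(z/z₀)
u* = 0.4 × 8.92 / ln(2.0/0.0183) = 0.4 × 8.92 / 4.6940
   = 3.5680 / 4.6940 = 0.7601 m/s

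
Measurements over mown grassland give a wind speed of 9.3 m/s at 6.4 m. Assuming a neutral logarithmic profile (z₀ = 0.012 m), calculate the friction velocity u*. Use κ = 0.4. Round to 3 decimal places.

u* ≈ 0.592 m/s

Log law: V(z) = (u*/κ) · ln(z/z₀) ⇒ u* = κ · V / ln(z/z₀)
u* = 0.4 × 9.3 / ln(6.4/0.012) = 0.4 × 9.3 / 6.2791
   = 3.7200 / 6.2791 = 0.5924 m/s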